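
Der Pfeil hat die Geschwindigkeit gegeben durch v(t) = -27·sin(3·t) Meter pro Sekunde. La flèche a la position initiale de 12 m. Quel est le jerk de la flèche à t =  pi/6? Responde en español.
Para resolver esto, necesitamos tomar 2 derivadas de nuestra ecuación de la velocidad v(t) = -27·sin(3·t). Tomando d/dt de v(t), encontramos a(t) = -81·cos(3·t). Tomando d/dt de a(t), encontramos j(t) = 243·sin(3·t). Tenemos la sacudida j(t) = 243·sin(3·t). Sustituyendo t = pi/6: j(pi/6) = 243.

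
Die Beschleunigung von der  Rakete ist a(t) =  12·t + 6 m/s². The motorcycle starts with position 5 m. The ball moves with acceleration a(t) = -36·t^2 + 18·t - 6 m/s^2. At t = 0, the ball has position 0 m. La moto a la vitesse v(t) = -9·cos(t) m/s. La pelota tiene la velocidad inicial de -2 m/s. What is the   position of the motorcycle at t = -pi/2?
We must find the antiderivative of our velocity equation v(t) = -9·cos(t) 1 time. The integral of velocity, with x(0) = 5, gives position: x(t) = 5 - 9·sin(t). From the given position equation x(t) = 5 - 9·sin(t), we substitute t = -pi/2 to get x = 14.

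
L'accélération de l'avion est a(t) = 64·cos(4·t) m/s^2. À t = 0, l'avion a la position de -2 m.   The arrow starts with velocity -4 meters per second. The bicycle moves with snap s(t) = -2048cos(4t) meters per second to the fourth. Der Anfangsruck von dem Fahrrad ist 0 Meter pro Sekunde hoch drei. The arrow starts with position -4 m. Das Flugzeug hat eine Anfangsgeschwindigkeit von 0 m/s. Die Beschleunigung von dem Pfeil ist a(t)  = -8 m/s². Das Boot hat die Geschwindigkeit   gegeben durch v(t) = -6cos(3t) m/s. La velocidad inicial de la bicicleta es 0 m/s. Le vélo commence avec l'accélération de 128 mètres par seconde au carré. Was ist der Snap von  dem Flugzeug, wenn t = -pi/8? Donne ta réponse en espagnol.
Debemos derivar nuestra ecuación de la aceleración a(t) = 64·cos(4·t) 2 veces. Derivando la aceleración, obtenemos la sacudida: j(t) = -256·sin(4·t). Derivando la sacudida, obtenemos el snap: s(t) = -1024·cos(4·t). Tenemos el snap s(t) = -1024·cos(4·t). Sustituyendo t = -pi/8: s(-pi/8) = 0.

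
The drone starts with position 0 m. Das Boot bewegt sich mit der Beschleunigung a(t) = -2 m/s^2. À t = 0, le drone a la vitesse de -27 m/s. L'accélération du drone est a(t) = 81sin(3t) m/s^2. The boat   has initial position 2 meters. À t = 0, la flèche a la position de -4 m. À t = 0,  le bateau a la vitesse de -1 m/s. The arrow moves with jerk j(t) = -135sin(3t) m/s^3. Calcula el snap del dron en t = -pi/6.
Para resolver esto, necesitamos tomar 2 derivadas de nuestra ecuación de la aceleración a(t) = 81·sin(3·t). Tomando d/dt de a(t), encontramos j(t) = 243·cos(3·t). Tomando d/dt de j(t), encontramos s(t) = -729·sin(3·t). Usando s(t) = -729·sin(3·t) y sustituyendo t = -pi/6, encontramos s = 729.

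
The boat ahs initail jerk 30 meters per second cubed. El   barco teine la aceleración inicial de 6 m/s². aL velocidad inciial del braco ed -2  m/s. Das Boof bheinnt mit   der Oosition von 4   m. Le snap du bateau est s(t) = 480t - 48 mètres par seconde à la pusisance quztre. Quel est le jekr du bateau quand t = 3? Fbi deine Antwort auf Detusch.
Ausgehend von dem Snap s(t) = 480·t - 48, nehmen wir 1 Stammfunktion. Durch Integration von dem Snap und Verwendung der Anfangsbedingung j(0) = 30, erhalten wir j(t) = 240·t^2 - 48·t + 30. Aus der Gleichung für den Ruck j(t) = 240·t^2 - 48·t + 30, setzen wir t = 3 ein und erhalten j = 2046.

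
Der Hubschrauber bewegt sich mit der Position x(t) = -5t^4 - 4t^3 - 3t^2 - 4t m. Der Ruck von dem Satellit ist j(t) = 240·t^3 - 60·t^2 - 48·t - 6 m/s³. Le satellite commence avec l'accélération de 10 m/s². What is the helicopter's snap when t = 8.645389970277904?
We must differentiate our position equation x(t) = -5·t^4 - 4·t^3 - 3·t^2 - 4·t 4 times. Differentiating position, we get velocity: v(t) = -20·t^3 - 12·t^2 - 6·t - 4. The derivative of velocity gives acceleration: a(t) = -60·t^2 - 24·t - 6. The derivative of acceleration gives jerk: j(t) = -120·t - 24. Differentiating jerk, we get snap: s(t) = -120. We have snap s(t) = -120. Substituting t = 8.645389970277904: s(8.645389970277904) = -120.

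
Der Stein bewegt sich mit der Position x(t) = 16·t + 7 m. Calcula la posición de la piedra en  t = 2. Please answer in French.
De l'équation de la position x(t) = 16·t + 7, nous substituons t = 2 pour obtenir x = 39.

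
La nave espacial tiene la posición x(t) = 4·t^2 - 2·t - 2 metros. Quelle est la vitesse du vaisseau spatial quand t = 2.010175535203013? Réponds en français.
En partant de la position x(t) = 4·t^2 - 2·t - 2, nous prenons 1 dérivée. En dérivant la position, nous obtenons la vitesse: v(t) = 8·t - 2. En utilisant v(t) = 8·t - 2 et en substituant t = 2.010175535203013, nous trouvons v = 14.0814042816241.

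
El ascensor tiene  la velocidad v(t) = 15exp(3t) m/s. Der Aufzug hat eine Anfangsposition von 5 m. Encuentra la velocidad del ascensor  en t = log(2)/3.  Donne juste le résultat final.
La respuesta es 30.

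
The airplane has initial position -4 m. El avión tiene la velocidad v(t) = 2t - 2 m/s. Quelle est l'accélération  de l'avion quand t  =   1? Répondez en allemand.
Um dies zu lösen, müssen wir 1 Ableitung unserer Gleichung für die Geschwindigkeit v(t) = 2·t - 2 nehmen. Die Ableitung von der Geschwindigkeit ergibt die Beschleunigung: a(t) = 2. Aus der Gleichung für die Beschleunigung a(t) = 2, setzen wir t = 1 ein und erhalten a = 2.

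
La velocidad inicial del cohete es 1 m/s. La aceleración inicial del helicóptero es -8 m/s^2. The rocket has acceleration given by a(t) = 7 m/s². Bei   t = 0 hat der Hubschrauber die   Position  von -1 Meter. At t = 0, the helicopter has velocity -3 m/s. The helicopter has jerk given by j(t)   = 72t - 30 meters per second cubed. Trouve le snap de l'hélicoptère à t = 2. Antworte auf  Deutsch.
Ausgehend von dem Ruck j(t) = 72·t - 30, nehmen wir 1 Ableitung. Durch Ableiten von dem Ruck erhalten wir den Snap: s(t) = 72. Aus der Gleichung für den Snap s(t) = 72, setzen wir t = 2 ein und erhalten s = 72.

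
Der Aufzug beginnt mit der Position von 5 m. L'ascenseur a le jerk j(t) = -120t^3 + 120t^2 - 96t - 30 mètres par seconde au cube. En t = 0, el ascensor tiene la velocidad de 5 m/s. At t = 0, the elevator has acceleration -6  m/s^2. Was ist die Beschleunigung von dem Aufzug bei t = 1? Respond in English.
We must find the integral of our jerk equation j(t) = -120·t^3 + 120·t^2 - 96·t - 30 1 time. Taking ∫j(t)dt and applying a(0) = -6, we find a(t) = -30·t^4 + 40·t^3 - 48·t^2 - 30·t - 6. Using a(t) = -30·t^4 + 40·t^3 - 48·t^2 - 30·t - 6 and substituting t = 1, we find a = -74.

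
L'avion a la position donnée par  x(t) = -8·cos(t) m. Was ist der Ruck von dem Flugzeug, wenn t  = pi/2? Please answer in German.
Ausgehend von der Position x(t) = -8·cos(t), nehmen wir 3 Ableitungen. Mit d/dt von x(t) finden wir v(t) = 8·sin(t). Mit d/dt von v(t) finden wir a(t) = 8·cos(t). Durch Ableiten von der Beschleunigung erhalten wir den Ruck: j(t) = -8·sin(t). Wir haben den Ruck j(t) = -8·sin(t). Durch Einsetzen von t = pi/2: j(pi/2) = -8.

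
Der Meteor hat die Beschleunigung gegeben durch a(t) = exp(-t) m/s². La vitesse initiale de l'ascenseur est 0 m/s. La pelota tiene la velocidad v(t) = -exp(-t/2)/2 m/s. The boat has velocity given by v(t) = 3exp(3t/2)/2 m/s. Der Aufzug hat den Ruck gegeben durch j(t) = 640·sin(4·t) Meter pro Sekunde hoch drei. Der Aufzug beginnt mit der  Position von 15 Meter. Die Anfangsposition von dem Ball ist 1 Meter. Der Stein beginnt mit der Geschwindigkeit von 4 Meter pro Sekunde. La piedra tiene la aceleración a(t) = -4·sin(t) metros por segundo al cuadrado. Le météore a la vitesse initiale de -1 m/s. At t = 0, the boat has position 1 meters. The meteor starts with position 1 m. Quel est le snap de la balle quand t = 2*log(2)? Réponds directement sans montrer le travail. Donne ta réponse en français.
La réponse est 1/32.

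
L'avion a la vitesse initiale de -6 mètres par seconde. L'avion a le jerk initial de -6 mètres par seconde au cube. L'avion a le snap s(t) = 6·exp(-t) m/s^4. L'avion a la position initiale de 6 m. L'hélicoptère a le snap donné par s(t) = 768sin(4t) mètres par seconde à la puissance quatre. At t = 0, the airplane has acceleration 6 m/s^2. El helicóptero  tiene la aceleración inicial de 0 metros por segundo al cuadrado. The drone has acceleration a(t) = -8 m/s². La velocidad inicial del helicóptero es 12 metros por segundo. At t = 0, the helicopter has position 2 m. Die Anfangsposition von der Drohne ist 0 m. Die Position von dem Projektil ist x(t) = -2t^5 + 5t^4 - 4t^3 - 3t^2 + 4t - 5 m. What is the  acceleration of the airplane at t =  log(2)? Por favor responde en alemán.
Wir müssen das Integral unserer Gleichung für den Snap s(t) = 6·exp(-t) 2-mal finden. Durch Integration von dem Snap und Verwendung der Anfangsbedingung j(0) = -6, erhalten wir j(t) = -6·exp(-t). Die Stammfunktion von dem Ruck ist die Beschleunigung. Mit a(0) = 6 erhalten wir a(t) = 6·exp(-t). Wir haben die Beschleunigung a(t) = 6·exp(-t). Durch Einsetzen von t = log(2): a(log(2)) = 3.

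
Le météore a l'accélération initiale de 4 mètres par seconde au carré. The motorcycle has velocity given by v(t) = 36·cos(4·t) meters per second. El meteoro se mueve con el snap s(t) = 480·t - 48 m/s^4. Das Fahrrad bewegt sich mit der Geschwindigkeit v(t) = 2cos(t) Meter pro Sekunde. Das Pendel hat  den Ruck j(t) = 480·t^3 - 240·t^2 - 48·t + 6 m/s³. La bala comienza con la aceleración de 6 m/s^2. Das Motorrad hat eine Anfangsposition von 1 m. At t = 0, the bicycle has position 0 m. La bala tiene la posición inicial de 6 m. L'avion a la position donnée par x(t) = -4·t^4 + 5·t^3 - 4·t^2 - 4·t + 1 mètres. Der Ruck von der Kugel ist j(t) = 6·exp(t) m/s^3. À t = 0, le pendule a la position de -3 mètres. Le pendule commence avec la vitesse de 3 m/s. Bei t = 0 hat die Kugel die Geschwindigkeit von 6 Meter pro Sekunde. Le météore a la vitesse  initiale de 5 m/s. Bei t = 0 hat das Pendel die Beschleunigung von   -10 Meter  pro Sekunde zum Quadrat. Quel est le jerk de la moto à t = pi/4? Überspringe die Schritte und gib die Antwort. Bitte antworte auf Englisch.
The jerk at t = pi/4 is j = 576.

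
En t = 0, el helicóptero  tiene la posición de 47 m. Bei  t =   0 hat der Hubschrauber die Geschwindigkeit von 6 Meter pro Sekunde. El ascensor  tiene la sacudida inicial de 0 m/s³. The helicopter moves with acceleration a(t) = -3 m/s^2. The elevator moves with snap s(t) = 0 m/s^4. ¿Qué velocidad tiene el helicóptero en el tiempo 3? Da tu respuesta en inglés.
To find the answer, we compute 1 integral of a(t) = -3. The antiderivative of acceleration is velocity. Using v(0) = 6, we get v(t) = 6 - 3·t. Using v(t) = 6 - 3·t and substituting t = 3, we find v = -3.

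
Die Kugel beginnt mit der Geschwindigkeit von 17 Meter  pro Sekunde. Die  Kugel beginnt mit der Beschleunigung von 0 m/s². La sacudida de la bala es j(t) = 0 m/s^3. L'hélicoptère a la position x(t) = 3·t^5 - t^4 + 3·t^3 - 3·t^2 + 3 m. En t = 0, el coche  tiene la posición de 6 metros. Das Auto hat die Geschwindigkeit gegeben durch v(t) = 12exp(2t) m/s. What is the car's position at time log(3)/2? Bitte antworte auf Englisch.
To solve this, we need to take 1 antiderivative of our velocity equation v(t) = 12·exp(2·t). The integral of velocity is position. Using x(0) = 6, we get x(t) = 6·exp(2·t). Using x(t) = 6·exp(2·t) and substituting t = log(3)/2, we find x = 18.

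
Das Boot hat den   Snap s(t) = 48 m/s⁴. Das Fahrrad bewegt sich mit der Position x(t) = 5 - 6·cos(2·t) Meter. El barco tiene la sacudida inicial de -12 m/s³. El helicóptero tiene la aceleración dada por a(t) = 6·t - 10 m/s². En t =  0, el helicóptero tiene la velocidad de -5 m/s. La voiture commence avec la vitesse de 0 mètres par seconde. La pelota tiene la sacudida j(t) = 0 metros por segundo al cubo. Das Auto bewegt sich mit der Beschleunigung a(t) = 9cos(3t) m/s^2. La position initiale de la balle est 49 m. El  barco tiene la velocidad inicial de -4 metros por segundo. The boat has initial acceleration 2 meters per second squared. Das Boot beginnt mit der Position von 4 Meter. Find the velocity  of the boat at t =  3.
We need to integrate our snap equation s(t) = 48 3 times. The integral of snap is jerk. Using j(0) = -12, we get j(t) = 48·t - 12. Finding the antiderivative of j(t) and using a(0) = 2: a(t) = 24·t^2 - 12·t + 2. Integrating acceleration and using the initial condition v(0) = -4, we get v(t) = 8·t^3 - 6·t^2 + 2·t - 4. We have velocity v(t) = 8·t^3 - 6·t^2 + 2·t - 4. Substituting t = 3: v(3) = 164.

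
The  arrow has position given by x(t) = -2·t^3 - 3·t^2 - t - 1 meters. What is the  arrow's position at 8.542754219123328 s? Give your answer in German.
Aus der Gleichung für die Position x(t) = -2·t^3 - 3·t^2 - t - 1, setzen wir t = 8.542754219123328 ein und erhalten x = -1475.35603754289.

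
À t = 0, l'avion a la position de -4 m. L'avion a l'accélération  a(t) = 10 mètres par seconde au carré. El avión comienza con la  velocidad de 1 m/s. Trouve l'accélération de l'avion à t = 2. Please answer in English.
From the given acceleration equation a(t) = 10, we substitute t = 2 to get a = 10.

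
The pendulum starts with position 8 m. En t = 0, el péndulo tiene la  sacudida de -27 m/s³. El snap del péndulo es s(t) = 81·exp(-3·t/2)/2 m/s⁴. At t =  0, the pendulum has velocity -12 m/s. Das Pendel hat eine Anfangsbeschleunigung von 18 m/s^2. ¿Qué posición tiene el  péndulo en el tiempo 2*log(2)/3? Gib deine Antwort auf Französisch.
Pour résoudre ceci, nous devons prendre 4 primitives de notre équation du snap s(t) = 81·exp(-3·t/2)/2. La primitive du snap, avec j(0) = -27, donne le jerk: j(t) = -27·exp(-3·t/2). En prenant ∫j(t)dt et en appliquant a(0) = 18, nous trouvons a(t) = 18·exp(-3·t/2). L'intégrale de l'accélération, avec v(0) = -12, donne la vitesse: v(t) = -12·exp(-3·t/2). La primitive de la vitesse, avec x(0) = 8, donne la position: x(t) = 8·exp(-3·t/2). En utilisant x(t) = 8·exp(-3·t/2) et en substituant t = 2*log(2)/3, nous trouvons x = 4.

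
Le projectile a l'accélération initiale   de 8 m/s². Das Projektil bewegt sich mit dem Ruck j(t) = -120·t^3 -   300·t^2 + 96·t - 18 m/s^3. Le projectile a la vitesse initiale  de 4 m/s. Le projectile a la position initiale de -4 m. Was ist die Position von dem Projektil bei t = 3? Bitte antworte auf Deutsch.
Um dies zu lösen, müssen wir 3 Stammfunktionen unserer Gleichung für den Ruck j(t) = -120·t^3 - 300·t^2 + 96·t - 18 finden. Durch Integration von dem Ruck und Verwendung der Anfangsbedingung a(0) = 8, erhalten wir a(t) = -30·t^4 - 100·t^3 + 48·t^2 - 18·t + 8. Durch Integration von der Beschleunigung und Verwendung der Anfangsbedingung v(0) = 4, erhalten wir v(t) = -6·t^5 - 25·t^4 + 16·t^3 - 9·t^2 + 8·t + 4. Das Integral von der Geschwindigkeit, mit x(0) = -4, ergibt die Position: x(t) = -t^6 - 5·t^5 + 4·t^4 - 3·t^3 + 4·t^2 + 4·t - 4. Mit x(t) = -t^6 - 5·t^5 + 4·t^4 - 3·t^3 + 4·t^2 + 4·t - 4 und Einsetzen von t = 3, finden wir x = -1657.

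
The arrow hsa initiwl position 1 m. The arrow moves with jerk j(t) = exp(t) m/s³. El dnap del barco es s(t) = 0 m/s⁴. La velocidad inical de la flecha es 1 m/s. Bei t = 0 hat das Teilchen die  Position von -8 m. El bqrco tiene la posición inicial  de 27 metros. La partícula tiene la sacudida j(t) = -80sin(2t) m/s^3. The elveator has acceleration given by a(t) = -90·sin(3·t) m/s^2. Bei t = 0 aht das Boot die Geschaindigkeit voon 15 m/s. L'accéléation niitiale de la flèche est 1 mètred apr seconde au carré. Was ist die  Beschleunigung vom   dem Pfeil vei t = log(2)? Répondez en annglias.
Starting from jerk j(t) = exp(t), we take 1 integral. The integral of jerk, with a(0) = 1, gives acceleration: a(t) = exp(t). Using a(t) = exp(t) and substituting t = log(2), we find a = 2.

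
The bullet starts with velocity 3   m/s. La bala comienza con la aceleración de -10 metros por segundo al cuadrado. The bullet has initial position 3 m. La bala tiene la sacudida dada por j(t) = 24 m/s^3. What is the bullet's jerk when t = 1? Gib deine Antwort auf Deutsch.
Mit j(t) = 24 und Einsetzen von t = 1, finden wir j = 24.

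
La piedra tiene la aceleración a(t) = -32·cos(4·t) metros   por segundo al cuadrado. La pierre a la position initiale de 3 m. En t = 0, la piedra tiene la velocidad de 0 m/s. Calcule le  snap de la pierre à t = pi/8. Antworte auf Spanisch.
Debemos derivar nuestra ecuación de la aceleración a(t) = -32·cos(4·t) 2 veces. Derivando la aceleración, obtenemos la sacudida: j(t) = 128·sin(4·t). Derivando la sacudida, obtenemos el snap: s(t) = 512·cos(4·t). Tenemos el snap s(t) = 512·cos(4·t). Sustituyendo t = pi/8: s(pi/8) = 0.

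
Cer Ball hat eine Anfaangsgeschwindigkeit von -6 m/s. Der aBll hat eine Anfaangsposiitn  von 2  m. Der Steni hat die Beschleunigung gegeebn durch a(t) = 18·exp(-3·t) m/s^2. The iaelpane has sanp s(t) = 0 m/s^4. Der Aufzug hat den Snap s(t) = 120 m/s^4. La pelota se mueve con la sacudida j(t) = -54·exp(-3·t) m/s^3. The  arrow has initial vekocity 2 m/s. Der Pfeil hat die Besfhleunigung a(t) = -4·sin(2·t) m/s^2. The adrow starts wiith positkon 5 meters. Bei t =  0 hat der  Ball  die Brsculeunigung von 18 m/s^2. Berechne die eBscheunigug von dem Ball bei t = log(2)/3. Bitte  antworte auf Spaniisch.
Debemos encontrar la antiderivada de nuestra ecuación de la sacudida j(t) = -54·exp(-3·t) 1 vez. La integral de la sacudida, con a(0) = 18, da la aceleración: a(t) = 18·exp(-3·t). Usando a(t) = 18·exp(-3·t) y sustituyendo t = log(2)/3, encontramos a = 9.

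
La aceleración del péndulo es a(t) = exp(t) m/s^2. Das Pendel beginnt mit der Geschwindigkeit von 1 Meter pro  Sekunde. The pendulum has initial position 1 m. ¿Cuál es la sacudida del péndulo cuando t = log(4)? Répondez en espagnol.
Para resolver esto, necesitamos tomar 1 derivada de nuestra ecuación de la aceleración a(t) = exp(t). Tomando d/dt de a(t), encontramos j(t) = exp(t). De la ecuación de la sacudida j(t) = exp(t), sustituimos t = log(4) para obtener j = 4.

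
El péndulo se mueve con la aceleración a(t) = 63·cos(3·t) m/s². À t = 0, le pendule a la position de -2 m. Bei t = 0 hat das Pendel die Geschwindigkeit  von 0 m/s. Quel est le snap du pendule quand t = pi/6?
Nous devons dériver notre équation de l'accélération a(t) = 63·cos(3·t) 2 fois. En dérivant l'accélération, nous obtenons le jerk: j(t) = -189·sin(3·t). En prenant d/dt de j(t), nous trouvons s(t) = -567·cos(3·t). De l'équation du snap s(t) = -567·cos(3·t), nous substituons t = pi/6 pour obtenir s = 0.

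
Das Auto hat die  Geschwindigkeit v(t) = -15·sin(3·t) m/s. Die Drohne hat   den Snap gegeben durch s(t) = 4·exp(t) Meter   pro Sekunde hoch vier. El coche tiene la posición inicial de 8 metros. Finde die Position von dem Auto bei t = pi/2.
Wir müssen unsere Gleichung für die Geschwindigkeit v(t) = -15·sin(3·t) 1-mal integrieren. Mit ∫v(t)dt und Anwendung von x(0) = 8, finden wir x(t) = 5·cos(3·t) + 3. Aus der Gleichung für die Position x(t) = 5·cos(3·t) + 3, setzen wir t = pi/2 ein und erhalten x = 3.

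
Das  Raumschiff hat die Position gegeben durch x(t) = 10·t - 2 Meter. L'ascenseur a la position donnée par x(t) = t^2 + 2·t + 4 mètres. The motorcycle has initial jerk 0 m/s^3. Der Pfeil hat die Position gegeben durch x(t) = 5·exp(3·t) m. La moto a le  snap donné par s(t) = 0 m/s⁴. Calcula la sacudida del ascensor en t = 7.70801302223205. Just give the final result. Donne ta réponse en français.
À t = 7.70801302223205, j = 0.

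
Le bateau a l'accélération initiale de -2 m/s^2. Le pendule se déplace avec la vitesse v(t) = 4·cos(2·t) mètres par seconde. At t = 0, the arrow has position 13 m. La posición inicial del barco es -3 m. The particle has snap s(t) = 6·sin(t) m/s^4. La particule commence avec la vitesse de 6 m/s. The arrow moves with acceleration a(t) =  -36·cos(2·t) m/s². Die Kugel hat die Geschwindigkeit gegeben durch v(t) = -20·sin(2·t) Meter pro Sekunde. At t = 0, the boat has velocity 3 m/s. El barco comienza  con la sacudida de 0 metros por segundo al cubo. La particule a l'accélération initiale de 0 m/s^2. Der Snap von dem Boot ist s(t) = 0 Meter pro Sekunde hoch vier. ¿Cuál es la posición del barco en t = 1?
Debemos encontrar la integral de nuestra ecuación del snap s(t) = 0 4 veces. La integral del snap es la sacudida. Usando j(0) = 0, obtenemos j(t) = 0. Tomando ∫j(t)dt y aplicando a(0) = -2, encontramos a(t) = -2. La antiderivada de la aceleración, con v(0) = 3, da la velocidad: v(t) = 3 - 2·t. La antiderivada de la velocidad, con x(0) = -3, da la posición: x(t) = -t^2 + 3·t - 3. De la ecuación de la posición x(t) = -t^2 + 3·t - 3, sustituimos t = 1 para obtener x = -1.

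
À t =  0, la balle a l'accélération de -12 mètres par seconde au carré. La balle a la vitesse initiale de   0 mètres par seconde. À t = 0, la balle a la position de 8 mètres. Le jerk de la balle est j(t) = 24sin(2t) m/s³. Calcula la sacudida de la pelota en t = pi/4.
Usando j(t) = 24·sin(2·t) y sustituyendo t = pi/4, encontramos j = 24.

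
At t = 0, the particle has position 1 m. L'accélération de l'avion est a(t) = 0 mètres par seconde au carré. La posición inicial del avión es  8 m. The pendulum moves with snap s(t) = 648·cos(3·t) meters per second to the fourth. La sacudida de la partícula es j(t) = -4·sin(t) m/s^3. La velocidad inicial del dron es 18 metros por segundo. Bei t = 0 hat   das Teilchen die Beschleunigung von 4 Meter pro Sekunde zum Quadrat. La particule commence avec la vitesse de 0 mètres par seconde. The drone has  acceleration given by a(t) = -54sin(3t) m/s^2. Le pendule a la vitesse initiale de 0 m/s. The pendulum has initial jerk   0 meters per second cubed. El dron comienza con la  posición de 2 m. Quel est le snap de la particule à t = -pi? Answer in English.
Starting from jerk j(t) = -4·sin(t), we take 1 derivative. Differentiating jerk, we get snap: s(t) = -4·cos(t). Using s(t) = -4·cos(t) and substituting t = -pi, we find s = 4.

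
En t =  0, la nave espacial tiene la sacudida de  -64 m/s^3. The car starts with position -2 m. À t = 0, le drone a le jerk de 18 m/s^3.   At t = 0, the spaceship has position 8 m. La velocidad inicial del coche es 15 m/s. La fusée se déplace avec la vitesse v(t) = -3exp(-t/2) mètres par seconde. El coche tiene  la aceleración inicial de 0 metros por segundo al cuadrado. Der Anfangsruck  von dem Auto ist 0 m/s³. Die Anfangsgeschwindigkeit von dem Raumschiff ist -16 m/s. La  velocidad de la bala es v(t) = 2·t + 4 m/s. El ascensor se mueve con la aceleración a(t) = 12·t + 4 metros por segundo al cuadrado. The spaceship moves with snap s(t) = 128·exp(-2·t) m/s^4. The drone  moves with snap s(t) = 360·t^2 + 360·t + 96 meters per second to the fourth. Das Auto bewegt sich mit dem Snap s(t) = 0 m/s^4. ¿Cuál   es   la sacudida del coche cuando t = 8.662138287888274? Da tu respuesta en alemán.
Um dies zu lösen, müssen wir 1 Integral unserer Gleichung für den Snap s(t) = 0 finden. Mit ∫s(t)dt und Anwendung von j(0) = 0, finden wir j(t) = 0. Aus der Gleichung für den Ruck j(t) = 0, setzen wir t = 8.662138287888274 ein und erhalten j = 0.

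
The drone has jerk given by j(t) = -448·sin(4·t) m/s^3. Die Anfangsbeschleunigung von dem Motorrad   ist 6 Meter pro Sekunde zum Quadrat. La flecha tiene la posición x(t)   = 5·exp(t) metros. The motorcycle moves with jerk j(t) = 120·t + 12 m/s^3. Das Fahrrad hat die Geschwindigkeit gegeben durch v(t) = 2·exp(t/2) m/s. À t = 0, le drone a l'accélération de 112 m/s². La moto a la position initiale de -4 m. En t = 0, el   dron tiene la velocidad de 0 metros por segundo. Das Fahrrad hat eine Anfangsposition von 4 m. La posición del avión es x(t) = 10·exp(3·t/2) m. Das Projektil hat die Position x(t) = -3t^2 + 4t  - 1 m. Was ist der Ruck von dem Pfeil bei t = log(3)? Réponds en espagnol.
Para resolver esto, necesitamos tomar 3 derivadas de nuestra ecuación de la posición x(t) = 5·exp(t). La derivada de la posición da la velocidad: v(t) = 5·exp(t). Tomando d/dt de v(t), encontramos a(t) = 5·exp(t). Tomando d/dt de a(t), encontramos j(t) = 5·exp(t). Usando j(t) = 5·exp(t) y sustituyendo t = log(3), encontramos j = 15.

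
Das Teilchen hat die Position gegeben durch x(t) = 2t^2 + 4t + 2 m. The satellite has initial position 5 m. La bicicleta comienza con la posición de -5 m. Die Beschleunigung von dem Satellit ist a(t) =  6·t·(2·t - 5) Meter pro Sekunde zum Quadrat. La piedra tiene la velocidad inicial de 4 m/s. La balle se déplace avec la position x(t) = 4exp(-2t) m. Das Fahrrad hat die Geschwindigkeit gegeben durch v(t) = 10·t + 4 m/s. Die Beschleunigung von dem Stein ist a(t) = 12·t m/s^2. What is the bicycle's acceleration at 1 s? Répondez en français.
Pour résoudre ceci, nous devons prendre 1 dérivée de notre équation de la vitesse v(t) = 10·t + 4. En dérivant la vitesse, nous obtenons l'accélération: a(t) = 10. De l'équation de l'accélération a(t) = 10, nous substituons t = 1 pour obtenir a = 10.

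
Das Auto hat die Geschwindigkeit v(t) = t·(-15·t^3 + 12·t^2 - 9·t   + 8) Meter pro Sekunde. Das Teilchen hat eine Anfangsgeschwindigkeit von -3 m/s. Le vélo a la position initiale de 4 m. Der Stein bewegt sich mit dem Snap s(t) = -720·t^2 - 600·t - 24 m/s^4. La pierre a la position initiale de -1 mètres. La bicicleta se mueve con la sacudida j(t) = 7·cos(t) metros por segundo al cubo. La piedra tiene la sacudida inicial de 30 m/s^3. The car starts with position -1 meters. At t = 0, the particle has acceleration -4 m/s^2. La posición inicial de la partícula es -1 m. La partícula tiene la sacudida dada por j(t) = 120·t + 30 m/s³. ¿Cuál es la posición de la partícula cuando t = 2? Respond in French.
Nous devons intégrer notre équation du jerk j(t) = 120·t + 30 3 fois. L'intégrale du jerk est l'accélération. En utilisant a(0) = -4, nous obtenons a(t) = 60·t^2 + 30·t - 4. En intégrant l'accélération et en utilisant la condition initiale v(0) = -3, nous obtenons v(t) = 20·t^3 + 15·t^2 - 4·t - 3. En intégrant la vitesse et en utilisant la condition initiale x(0) = -1, nous obtenons x(t) = 5·t^4 + 5·t^3 - 2·t^2 - 3·t - 1. En utilisant x(t) = 5·t^4 + 5·t^3 - 2·t^2 - 3·t - 1 et en substituant t = 2, nous trouvons x = 105.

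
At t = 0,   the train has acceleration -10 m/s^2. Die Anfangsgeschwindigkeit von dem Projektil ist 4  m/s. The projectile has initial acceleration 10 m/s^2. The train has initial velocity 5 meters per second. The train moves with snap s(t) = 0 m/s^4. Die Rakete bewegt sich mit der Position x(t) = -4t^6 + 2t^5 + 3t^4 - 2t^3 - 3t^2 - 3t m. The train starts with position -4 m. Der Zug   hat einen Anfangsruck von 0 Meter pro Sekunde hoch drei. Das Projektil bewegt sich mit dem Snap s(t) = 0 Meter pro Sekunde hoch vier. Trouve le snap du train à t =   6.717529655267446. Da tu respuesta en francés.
En utilisant s(t) = 0 et en substituant t = 6.717529655267446, nous trouvons s = 0.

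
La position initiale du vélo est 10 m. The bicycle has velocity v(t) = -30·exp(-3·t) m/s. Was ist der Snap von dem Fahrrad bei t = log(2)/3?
Um dies zu lösen, müssen wir 3 Ableitungen unserer Gleichung für die Geschwindigkeit v(t) = -30·exp(-3·t) nehmen. Die Ableitung von der Geschwindigkeit ergibt die Beschleunigung: a(t) = 90·exp(-3·t). Mit d/dt von a(t) finden wir j(t) = -270·exp(-3·t). Durch Ableiten von dem Ruck erhalten wir den Snap: s(t) = 810·exp(-3·t). Mit s(t) = 810·exp(-3·t) und Einsetzen von t = log(2)/3, finden wir s = 405.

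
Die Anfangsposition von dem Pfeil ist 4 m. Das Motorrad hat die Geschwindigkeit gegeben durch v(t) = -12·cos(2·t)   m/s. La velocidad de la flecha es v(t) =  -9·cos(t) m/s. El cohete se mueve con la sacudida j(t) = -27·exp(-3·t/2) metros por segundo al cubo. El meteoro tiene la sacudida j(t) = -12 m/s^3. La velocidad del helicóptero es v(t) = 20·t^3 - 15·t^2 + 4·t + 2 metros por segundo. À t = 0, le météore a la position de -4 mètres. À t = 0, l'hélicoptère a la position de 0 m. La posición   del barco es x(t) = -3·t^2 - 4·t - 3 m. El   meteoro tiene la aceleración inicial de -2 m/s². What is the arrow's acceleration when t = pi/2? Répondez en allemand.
Um dies zu lösen, müssen wir 1 Ableitung unserer Gleichung für die Geschwindigkeit v(t) = -9·cos(t) nehmen. Durch Ableiten von der Geschwindigkeit erhalten wir die Beschleunigung: a(t) = 9·sin(t). Wir haben die Beschleunigung a(t) = 9·sin(t). Durch Einsetzen von t = pi/2: a(pi/2) = 9.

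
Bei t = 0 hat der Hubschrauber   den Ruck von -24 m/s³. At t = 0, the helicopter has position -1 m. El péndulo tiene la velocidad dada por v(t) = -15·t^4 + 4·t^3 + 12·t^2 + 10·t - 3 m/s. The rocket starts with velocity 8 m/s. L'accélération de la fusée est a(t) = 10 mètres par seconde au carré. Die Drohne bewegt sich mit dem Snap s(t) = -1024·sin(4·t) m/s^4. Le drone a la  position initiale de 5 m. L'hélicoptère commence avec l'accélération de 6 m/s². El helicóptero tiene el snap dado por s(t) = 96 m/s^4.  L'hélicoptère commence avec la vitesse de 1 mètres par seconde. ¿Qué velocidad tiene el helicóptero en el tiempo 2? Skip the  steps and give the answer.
En t = 2, v = 93.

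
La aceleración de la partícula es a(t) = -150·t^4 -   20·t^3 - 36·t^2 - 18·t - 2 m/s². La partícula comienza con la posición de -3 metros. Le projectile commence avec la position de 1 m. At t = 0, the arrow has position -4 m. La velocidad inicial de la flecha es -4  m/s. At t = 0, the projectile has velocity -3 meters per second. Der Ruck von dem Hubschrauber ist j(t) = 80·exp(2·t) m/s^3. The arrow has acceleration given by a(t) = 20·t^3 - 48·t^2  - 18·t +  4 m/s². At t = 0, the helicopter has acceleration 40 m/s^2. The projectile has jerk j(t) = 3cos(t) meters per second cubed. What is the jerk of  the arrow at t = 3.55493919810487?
We must differentiate our acceleration equation a(t) = 20·t^3 - 48·t^2 - 18·t + 4 1 time. Differentiating acceleration, we get jerk: j(t) = 60·t^2 - 96·t - 18. From the given jerk equation j(t) = 60·t^2 - 96·t - 18, we substitute t = 3.55493919810487 to get j = 398.981399115282.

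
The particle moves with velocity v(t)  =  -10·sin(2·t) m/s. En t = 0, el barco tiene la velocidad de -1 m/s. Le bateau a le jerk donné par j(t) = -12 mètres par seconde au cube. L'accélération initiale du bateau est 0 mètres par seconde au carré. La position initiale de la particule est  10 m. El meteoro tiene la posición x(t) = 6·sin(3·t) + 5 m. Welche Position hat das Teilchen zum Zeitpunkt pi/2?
Ausgehend von der Geschwindigkeit v(t) = -10·sin(2·t), nehmen wir 1 Stammfunktion. Mit ∫v(t)dt und Anwendung von x(0) = 10, finden wir x(t) = 5·cos(2·t) + 5. Mit x(t) = 5·cos(2·t) + 5 und Einsetzen von t = pi/2, finden wir x = 0.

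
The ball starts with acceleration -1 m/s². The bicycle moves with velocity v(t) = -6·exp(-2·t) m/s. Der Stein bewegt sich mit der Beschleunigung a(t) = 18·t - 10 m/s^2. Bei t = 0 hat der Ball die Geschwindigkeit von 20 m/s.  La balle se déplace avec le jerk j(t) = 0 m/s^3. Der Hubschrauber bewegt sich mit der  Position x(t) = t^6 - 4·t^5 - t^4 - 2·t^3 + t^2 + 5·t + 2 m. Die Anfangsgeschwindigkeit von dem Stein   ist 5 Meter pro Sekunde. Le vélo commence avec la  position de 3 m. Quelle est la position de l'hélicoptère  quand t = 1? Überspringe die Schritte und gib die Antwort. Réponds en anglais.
x(1) = 2.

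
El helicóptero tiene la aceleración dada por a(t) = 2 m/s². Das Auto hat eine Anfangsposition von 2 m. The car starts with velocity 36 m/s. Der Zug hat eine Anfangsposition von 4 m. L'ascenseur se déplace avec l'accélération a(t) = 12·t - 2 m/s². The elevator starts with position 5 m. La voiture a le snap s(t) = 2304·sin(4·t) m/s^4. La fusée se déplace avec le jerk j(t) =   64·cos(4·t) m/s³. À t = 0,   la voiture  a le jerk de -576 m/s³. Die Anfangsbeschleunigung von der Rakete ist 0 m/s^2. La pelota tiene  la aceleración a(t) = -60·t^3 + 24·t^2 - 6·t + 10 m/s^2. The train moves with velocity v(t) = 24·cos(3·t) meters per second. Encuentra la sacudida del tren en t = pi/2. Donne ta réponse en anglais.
To solve this, we need to take 2 derivatives of our velocity equation v(t) = 24·cos(3·t). Taking d/dt of v(t), we find a(t) = -72·sin(3·t). The derivative of acceleration gives jerk: j(t) = -216·cos(3·t). From the given jerk equation j(t) = -216·cos(3·t), we substitute t = pi/2 to get j = 0.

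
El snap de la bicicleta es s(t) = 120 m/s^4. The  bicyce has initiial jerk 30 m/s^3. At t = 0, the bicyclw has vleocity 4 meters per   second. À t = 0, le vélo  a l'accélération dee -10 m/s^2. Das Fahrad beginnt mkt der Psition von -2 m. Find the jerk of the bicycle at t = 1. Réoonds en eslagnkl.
Para resolver esto, necesitamos tomar 1 integral de nuestra ecuación del snap s(t) = 120. La integral del snap, con j(0) = 30, da la sacudida: j(t) = 120·t + 30. De la ecuación de la sacudida j(t) = 120·t + 30, sustituimos t = 1 para obtener j = 150.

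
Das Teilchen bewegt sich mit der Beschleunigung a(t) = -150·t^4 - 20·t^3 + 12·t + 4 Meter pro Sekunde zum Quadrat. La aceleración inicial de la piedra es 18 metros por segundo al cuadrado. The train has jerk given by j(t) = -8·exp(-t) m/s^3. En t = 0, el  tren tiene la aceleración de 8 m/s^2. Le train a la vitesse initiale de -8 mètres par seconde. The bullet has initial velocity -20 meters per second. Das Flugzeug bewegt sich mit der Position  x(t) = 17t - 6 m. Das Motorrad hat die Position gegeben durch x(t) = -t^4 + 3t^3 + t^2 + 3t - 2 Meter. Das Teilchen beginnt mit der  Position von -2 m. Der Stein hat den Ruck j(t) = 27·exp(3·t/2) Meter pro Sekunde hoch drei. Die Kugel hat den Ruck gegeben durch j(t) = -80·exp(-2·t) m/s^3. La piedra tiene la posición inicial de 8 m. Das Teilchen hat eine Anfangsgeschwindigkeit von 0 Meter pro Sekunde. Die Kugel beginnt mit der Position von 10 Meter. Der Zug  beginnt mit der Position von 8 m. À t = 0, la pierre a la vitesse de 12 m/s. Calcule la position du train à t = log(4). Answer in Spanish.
Debemos encontrar la antiderivada de nuestra ecuación de la sacudida j(t) = -8·exp(-t) 3 veces. Tomando ∫j(t)dt y aplicando a(0) = 8, encontramos a(t) = 8·exp(-t). La integral de la aceleración, con v(0) = -8, da la velocidad: v(t) = -8·exp(-t). La antiderivada de la velocidad, con x(0) = 8, da la posición: x(t) = 8·exp(-t). Tenemos la posición x(t) = 8·exp(-t). Sustituyendo t = log(4): x(log(4)) = 2.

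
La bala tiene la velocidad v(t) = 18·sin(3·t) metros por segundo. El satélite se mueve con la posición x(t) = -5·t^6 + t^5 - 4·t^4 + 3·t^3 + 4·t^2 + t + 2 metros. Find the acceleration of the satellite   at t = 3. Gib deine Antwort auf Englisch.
To solve this, we need to take 2 derivatives of our position equation x(t) = -5·t^6 + t^5 - 4·t^4 + 3·t^3 + 4·t^2 + t + 2. The derivative of position gives velocity: v(t) = -30·t^5 + 5·t^4 - 16·t^3 + 9·t^2 + 8·t + 1. Taking d/dt of v(t), we find a(t) = -150·t^4 + 20·t^3 - 48·t^2 + 18·t + 8. Using a(t) = -150·t^4 + 20·t^3 - 48·t^2 + 18·t + 8 and substituting t = 3, we find a = -11980.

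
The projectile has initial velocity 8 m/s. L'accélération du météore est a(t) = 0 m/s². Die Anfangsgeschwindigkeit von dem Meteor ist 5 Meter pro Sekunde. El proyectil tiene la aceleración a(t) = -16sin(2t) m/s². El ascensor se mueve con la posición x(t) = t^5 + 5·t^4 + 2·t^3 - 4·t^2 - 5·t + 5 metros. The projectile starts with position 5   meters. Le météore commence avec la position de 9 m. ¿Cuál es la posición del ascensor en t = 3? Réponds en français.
Nous avons la position x(t) = t^5 + 5·t^4 + 2·t^3 - 4·t^2 - 5·t + 5. En substituant t = 3: x(3) = 656.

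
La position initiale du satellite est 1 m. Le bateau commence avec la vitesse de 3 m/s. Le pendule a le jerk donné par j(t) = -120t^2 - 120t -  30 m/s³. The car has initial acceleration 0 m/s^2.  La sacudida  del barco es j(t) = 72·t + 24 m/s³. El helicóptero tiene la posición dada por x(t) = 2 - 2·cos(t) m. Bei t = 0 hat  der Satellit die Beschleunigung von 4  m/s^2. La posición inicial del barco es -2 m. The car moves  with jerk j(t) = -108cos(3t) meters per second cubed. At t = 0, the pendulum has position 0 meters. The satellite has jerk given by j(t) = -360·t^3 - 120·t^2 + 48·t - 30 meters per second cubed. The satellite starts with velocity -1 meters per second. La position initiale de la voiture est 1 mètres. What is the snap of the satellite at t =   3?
To solve this, we need to take 1 derivative of our jerk equation j(t) = -360·t^3 - 120·t^2 + 48·t - 30. Taking d/dt of j(t), we find s(t) = -1080·t^2 - 240·t + 48. We have snap s(t) = -1080·t^2 - 240·t + 48. Substituting t = 3: s(3) = -10392.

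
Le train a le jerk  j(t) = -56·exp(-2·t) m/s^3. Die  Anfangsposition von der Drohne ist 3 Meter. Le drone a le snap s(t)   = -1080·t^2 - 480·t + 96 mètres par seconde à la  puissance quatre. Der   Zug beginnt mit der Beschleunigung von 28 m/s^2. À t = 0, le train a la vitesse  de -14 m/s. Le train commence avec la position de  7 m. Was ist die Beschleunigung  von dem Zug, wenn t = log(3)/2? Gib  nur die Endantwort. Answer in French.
a(log(3)/2) = 28/3.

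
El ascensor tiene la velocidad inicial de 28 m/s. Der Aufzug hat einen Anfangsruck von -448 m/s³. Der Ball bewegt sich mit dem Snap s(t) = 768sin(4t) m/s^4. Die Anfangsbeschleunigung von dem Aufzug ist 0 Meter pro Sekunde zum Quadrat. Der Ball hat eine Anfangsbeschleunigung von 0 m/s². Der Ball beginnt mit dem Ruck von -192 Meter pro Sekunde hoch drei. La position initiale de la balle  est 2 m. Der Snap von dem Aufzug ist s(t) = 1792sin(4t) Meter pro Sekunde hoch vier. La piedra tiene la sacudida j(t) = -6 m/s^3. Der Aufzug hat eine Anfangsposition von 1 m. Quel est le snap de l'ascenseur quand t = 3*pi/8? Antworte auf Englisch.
We have snap s(t) = 1792·sin(4·t). Substituting t = 3*pi/8: s(3*pi/8) = -1792.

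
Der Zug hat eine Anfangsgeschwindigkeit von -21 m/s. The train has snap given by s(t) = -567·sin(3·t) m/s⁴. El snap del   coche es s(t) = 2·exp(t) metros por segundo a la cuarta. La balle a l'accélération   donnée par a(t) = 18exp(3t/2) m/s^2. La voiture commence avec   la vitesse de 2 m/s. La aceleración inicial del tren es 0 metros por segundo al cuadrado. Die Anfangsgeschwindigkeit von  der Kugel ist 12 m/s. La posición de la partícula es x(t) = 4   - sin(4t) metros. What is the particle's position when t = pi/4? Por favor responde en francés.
Nous avons la position x(t) = 4 - sin(4·t). En substituant t = pi/4: x(pi/4) = 4.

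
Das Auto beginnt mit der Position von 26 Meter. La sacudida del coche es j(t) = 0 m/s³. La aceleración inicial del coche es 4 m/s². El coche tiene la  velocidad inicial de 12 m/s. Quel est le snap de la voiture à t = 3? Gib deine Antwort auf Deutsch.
Um dies zu lösen, müssen wir 1 Ableitung unserer Gleichung für den Ruck j(t) = 0 nehmen. Durch Ableiten von dem Ruck erhalten wir den Snap: s(t) = 0. Mit s(t) = 0 und Einsetzen von t = 3, finden wir s = 0.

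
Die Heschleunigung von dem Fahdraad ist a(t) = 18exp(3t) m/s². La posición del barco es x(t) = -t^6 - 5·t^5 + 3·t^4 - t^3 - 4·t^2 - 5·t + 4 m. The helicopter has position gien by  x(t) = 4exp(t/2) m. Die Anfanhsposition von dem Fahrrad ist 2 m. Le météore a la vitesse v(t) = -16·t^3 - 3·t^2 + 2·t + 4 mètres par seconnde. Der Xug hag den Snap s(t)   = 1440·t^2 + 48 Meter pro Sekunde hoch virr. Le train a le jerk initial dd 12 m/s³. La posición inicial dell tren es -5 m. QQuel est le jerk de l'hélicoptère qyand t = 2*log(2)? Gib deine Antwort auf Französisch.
En partant de la position x(t) = 4·exp(t/2), nous prenons 3 dérivées. En dérivant la position, nous obtenons la vitesse: v(t) = 2·exp(t/2). La dérivée de la vitesse donne l'accélération: a(t) = exp(t/2). En prenant d/dt de a(t), nous trouvons j(t) = exp(t/2)/2. En utilisant j(t) = exp(t/2)/2 et en substituant t = 2*log(2), nous trouvons j = 1.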